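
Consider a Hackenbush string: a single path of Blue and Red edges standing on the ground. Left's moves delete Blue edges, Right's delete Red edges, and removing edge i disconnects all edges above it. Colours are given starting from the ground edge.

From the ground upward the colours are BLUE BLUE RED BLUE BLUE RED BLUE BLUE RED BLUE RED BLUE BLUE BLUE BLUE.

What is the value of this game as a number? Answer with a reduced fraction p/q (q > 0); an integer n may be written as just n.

15199/8192

g(B) = { 0 | · } so 1
g(BB) = { 0; 1 | · } so 2
g(BBR) = { 0; 1 | 2 } so 3/2
g(BBRB) = { 0; 1; 3/2 | 2 } so 7/4
g(BBRBB) = { 0; 1; 3/2; 7/4 | 2 } so 15/8
g(BBRBBR) = { 0; 1; 3/2; 7/4 | 15/8; 2 } so 29/16
g(BBRBBRB) = { 0; 1; 3/2; 7/4; 29/16 | 15/8; 2 } so 59/32
g(BBRBBRBB) = { 0; 1; 3/2; 7/4; 29/16; 59/32 | 15/8; 2 } so 119/64
g(BBRBBRBBR) = { 0; 1; 3/2; 7/4; 29/16; 59/32 | 119/64; 15/8; 2 } so 237/128
g(BBRBBRBBRB) = { 0; 1; 3/2; 7/4; 29/16; 59/32; 237/128 | 119/64; 15/8; 2 } so 475/256
g(BBRBBRBBRBR) = { 0; 1; 3/2; 7/4; 29/16; 59/32; 237/128 | 475/256; 119/64; 15/8; 2 } so 949/512
g(BBRBBRBBRBRB) = { 0; 1; 3/2; 7/4; 29/16; 59/32; 237/128; 949/512 | 475/256; 119/64; 15/8; 2 } so 1899/1024
g(BBRBBRBBRBRBB) = { 0; 1; 3/2; 7/4; 29/16; 59/32; 237/128; 949/512; 1899/1024 | 475/256; 119/64; 15/8; 2 } so 3799/2048
g(BBRBBRBBRBRBBB) = { 0; 1; 3/2; 7/4; 29/16; 59/32; 237/128; 949/512; 1899/1024; 3799/2048 | 475/256; 119/64; 15/8; 2 } so 7599/4096
g(BBRBBRBBRBRBBBB) = { 0; 1; 3/2; 7/4; 29/16; 59/32; 237/128; 949/512; 1899/1024; 3799/2048; 7599/4096 | 475/256; 119/64; 15/8; 2 } so 15199/8192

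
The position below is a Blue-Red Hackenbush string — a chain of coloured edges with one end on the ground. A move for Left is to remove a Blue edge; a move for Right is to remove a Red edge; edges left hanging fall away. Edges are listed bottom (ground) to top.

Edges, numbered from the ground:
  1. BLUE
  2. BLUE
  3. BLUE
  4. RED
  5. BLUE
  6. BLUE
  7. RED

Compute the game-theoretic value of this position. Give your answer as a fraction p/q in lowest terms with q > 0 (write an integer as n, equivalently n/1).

45/16

edge 1 of 7 (BLUE): { 0 | — } ⇒ 1
edge 2 of 7 (BLUE): { 0, 1 | — } ⇒ 2
edge 3 of 7 (BLUE): { 0, 1, 2 | — } ⇒ 3
edge 4 of 7 (RED): { 0, 1, 2 | 3 } ⇒ 5/2
edge 5 of 7 (BLUE): { 0, 1, 2, 5/2 | 3 } ⇒ 11/4
edge 6 of 7 (BLUE): { 0, 1, 2, 5/2, 11/4 | 3 } ⇒ 23/8
edge 7 of 7 (RED): { 0, 1, 2, 5/2, 11/4 | 23/8, 3 } ⇒ 45/16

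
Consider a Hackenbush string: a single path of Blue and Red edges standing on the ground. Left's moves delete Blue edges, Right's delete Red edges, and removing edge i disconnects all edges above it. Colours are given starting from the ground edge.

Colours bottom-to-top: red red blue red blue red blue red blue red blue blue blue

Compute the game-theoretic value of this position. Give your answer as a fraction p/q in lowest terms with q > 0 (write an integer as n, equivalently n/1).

-3409/2048

Build G(s[:k]) for k = 1..13, string s = red red blue red blue red blue red blue red blue blue blue.
step 1: add red to get r; options L={  } R={ 0 } => -1
step 2: add red to get rr; options L={  } R={ -1 0 } => -2
step 3: add blue to get rrb; options L={ -2 } R={ -1 0 } => -3/2
step 4: add red to get rrbr; options L={ -2 } R={ -3/2 -1 0 } => -7/4
step 5: add blue to get rrbrb; options L={ -2 -7/4 } R={ -3/2 -1 0 } => -13/8
step 6: add red to get rrbrbr; options L={ -2 -7/4 } R={ -13/8 -3/2 -1 0 } => -27/16
step 7: add blue to get rrbrbrb; options L={ -2 -7/4 -27/16 } R={ -13/8 -3/2 -1 0 } => -53/32
step 8: add red to get rrbrbrbr; options L={ -2 -7/4 -27/16 } R={ -53/32 -13/8 -3/2 -1 0 } => -107/64
step 9: add blue to get rrbrbrbrb; options L={ -2 -7/4 -27/16 -107/64 } R={ -53/32 -13/8 -3/2 -1 0 } => -213/128
step 10: add red to get rrbrbrbrbr; options L={ -2 -7/4 -27/16 -107/64 } R={ -213/128 -53/32 -13/8 -3/2 -1 0 } => -427/256
step 11: add blue to get rrbrbrbrbrb; options L={ -2 -7/4 -27/16 -107/64 -427/256 } R={ -213/128 -53/32 -13/8 -3/2 -1 0 } => -853/512
step 12: add blue to get rrbrbrbrbrbb; options L={ -2 -7/4 -27/16 -107/64 -427/256 -853/512 } R={ -213/128 -53/32 -13/8 -3/2 -1 0 } => -1705/1024
step 13: add blue to get rrbrbrbrbrbbb; options L={ -2 -7/4 -27/16 -107/64 -427/256 -853/512 -1705/1024 } R={ -213/128 -53/32 -13/8 -3/2 -1 0 } => -3409/2048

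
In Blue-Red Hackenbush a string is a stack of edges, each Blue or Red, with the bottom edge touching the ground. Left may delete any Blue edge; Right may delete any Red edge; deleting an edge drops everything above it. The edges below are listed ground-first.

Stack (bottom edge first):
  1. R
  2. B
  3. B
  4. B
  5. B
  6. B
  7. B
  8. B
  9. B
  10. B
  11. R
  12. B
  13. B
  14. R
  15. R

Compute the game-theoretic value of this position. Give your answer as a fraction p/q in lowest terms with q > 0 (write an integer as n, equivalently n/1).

Recurse on prefixes of the 15-edge string R B B B B B B B B B R B B R R:
v(R) = { none | 0 } gives -1
v(RB) = { -1 | 0 } gives -1/2
v(RBB) = { -1; -1/2 | 0 } gives -1/4
v(RBBB) = { -1; -1/2; -1/4 | 0 } gives -1/8
v(RBBBB) = { -1; -1/2; -1/4; -1/8 | 0 } gives -1/16
v(RBBBBB) = { -1; -1/2; -1/4; -1/8; -1/16 | 0 } gives -1/32
v(RBBBBBB) = { -1; -1/2; -1/4; -1/8; -1/16; -1/32 | 0 } gives -1/64
v(RBBBBBBB) = { -1; -1/2; -1/4; -1/8; -1/16; -1/32; -1/64 | 0 } gives -1/128
v(RBBBBBBBB) = { -1; -1/2; -1/4; -1/8; -1/16; -1/32; -1/64; -1/128 | 0 } gives -1/256
v(RBBBBBBBBB) = { -1; -1/2; -1/4; -1/8; -1/16; -1/32; -1/64; -1/128; -1/256 | 0 } gives -1/512
v(RBBBBBBBBBR) = { -1; -1/2; -1/4; -1/8; -1/16; -1/32; -1/64; -1/128; -1/256 | -1/512; 0 } gives -3/1024
v(RBBBBBBBBBRB) = { -1; -1/2; -1/4; -1/8; -1/16; -1/32; -1/64; -1/128; -1/256; -3/1024 | -1/512; 0 } gives -5/2048
v(RBBBBBBBBBRBB) = { -1; -1/2; -1/4; -1/8; -1/16; -1/32; -1/64; -1/128; -1/256; -3/1024; -5/2048 | -1/512; 0 } gives -9/4096
v(RBBBBBBBBBRBBR) = { -1; -1/2; -1/4; -1/8; -1/16; -1/32; -1/64; -1/128; -1/256; -3/1024; -5/2048 | -9/4096; -1/512; 0 } gives -19/8192
v(RBBBBBBBBBRBBRR) = { -1; -1/2; -1/4; -1/8; -1/16; -1/32; -1/64; -1/128; -1/256; -3/1024; -5/2048 | -19/8192; -9/4096; -1/512; 0 } gives -39/16384

-39/16384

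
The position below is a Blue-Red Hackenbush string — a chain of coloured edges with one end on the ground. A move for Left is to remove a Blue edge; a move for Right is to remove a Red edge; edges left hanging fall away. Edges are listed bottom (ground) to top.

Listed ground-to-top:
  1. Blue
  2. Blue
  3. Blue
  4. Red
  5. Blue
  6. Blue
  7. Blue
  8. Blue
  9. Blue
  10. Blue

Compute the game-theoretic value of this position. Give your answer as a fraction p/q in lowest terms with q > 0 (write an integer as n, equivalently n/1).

Prefix values for Blue Blue Blue Red Blue Blue Blue Blue Blue Blue via {L|R} + simplicity:
step 1: add Blue to get B; options L={ 0 } R={ (no moves) } ⇒ 1
step 2: add Blue to get BB; options L={ 0; 1 } R={ (no moves) } ⇒ 2
step 3: add Blue to get BBB; options L={ 0; 1; 2 } R={ (no moves) } ⇒ 3
step 4: add Red to get BBBR; options L={ 0; 1; 2 } R={ 3 } ⇒ 5/2
step 5: add Blue to get BBBRB; options L={ 0; 1; 2; 5/2 } R={ 3 } ⇒ 11/4
step 6: add Blue to get BBBRBB; options L={ 0; 1; 2; 5/2; 11/4 } R={ 3 } ⇒ 23/8
step 7: add Blue to get BBBRBBB; options L={ 0; 1; 2; 5/2; 11/4; 23/8 } R={ 3 } ⇒ 47/16
step 8: add Blue to get BBBRBBBB; options L={ 0; 1; 2; 5/2; 11/4; 23/8; 47/16 } R={ 3 } ⇒ 95/32
step 9: add Blue to get BBBRBBBBB; options L={ 0; 1; 2; 5/2; 11/4; 23/8; 47/16; 95/32 } R={ 3 } ⇒ 191/64
step 10: add Blue to get BBBRBBBBBB; options L={ 0; 1; 2; 5/2; 11/4; 23/8; 47/16; 95/32; 191/64 } R={ 3 } ⇒ 383/128

383/128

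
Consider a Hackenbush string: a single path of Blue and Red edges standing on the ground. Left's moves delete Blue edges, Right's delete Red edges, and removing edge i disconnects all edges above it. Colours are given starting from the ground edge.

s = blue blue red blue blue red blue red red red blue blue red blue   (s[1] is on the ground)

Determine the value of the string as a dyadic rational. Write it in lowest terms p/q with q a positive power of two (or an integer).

Prefix values for blue blue red blue blue red blue red red red blue blue red blue via {L|R} + simplicity:
val(b) = { 0 | ∅ } gives 1
val(bb) = { 0,1 | ∅ } gives 2
val(bbr) = { 0,1 | 2 } gives 3/2
val(bbrb) = { 0,1,3/2 | 2 } gives 7/4
val(bbrbb) = { 0,1,3/2,7/4 | 2 } gives 15/8
val(bbrbbr) = { 0,1,3/2,7/4 | 15/8,2 } gives 29/16
val(bbrbbrb) = { 0,1,3/2,7/4,29/16 | 15/8,2 } gives 59/32
val(bbrbbrbr) = { 0,1,3/2,7/4,29/16 | 59/32,15/8,2 } gives 117/64
val(bbrbbrbrr) = { 0,1,3/2,7/4,29/16 | 117/64,59/32,15/8,2 } gives 233/128
val(bbrbbrbrrr) = { 0,1,3/2,7/4,29/16 | 233/128,117/64,59/32,15/8,2 } gives 465/256
val(bbrbbrbrrrb) = { 0,1,3/2,7/4,29/16,465/256 | 233/128,117/64,59/32,15/8,2 } gives 931/512
val(bbrbbrbrrrbb) = { 0,1,3/2,7/4,29/16,465/256,931/512 | 233/128,117/64,59/32,15/8,2 } gives 1863/1024
val(bbrbbrbrrrbbr) = { 0,1,3/2,7/4,29/16,465/256,931/512 | 1863/1024,233/128,117/64,59/32,15/8,2 } gives 3725/2048
val(bbrbbrbrrrbbrb) = { 0,1,3/2,7/4,29/16,465/256,931/512,3725/2048 | 1863/1024,233/128,117/64,59/32,15/8,2 } gives 7451/4096

7451/4096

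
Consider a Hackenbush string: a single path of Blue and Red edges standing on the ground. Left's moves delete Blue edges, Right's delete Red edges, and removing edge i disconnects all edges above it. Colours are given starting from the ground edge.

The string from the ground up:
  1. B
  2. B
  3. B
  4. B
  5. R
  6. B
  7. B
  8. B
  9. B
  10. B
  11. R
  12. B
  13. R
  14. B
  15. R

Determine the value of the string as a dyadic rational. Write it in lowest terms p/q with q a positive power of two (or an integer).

8149/2048

Recurse on prefixes of the 15-edge string B B B B R B B B B B R B R B R:
1 of 15 · B · max L 0 · min R +∞ ⇒ 1
2 of 15 · BB · max L 1 · min R +∞ ⇒ 2
3 of 15 · BBB · max L 2 · min R +∞ ⇒ 3
4 of 15 · BBBB · max L 3 · min R +∞ ⇒ 4
5 of 15 · BBBBR · max L 3 · min R 4 ⇒ 7/2
6 of 15 · BBBBRB · max L 7/2 · min R 4 ⇒ 15/4
7 of 15 · BBBBRBB · max L 15/4 · min R 4 ⇒ 31/8
8 of 15 · BBBBRBBB · max L 31/8 · min R 4 ⇒ 63/16
9 of 15 · BBBBRBBBB · max L 63/16 · min R 4 ⇒ 127/32
10 of 15 · BBBBRBBBBB · max L 127/32 · min R 4 ⇒ 255/64
11 of 15 · BBBBRBBBBBR · max L 127/32 · min R 255/64 ⇒ 509/128
12 of 15 · BBBBRBBBBBRB · max L 509/128 · min R 255/64 ⇒ 1019/256
13 of 15 · BBBBRBBBBBRBR · max L 509/128 · min R 1019/256 ⇒ 2037/512
14 of 15 · BBBBRBBBBBRBRB · max L 2037/512 · min R 1019/256 ⇒ 4075/1024
15 of 15 · BBBBRBBBBBRBRBR · max L 2037/512 · min R 4075/1024 ⇒ 8149/2048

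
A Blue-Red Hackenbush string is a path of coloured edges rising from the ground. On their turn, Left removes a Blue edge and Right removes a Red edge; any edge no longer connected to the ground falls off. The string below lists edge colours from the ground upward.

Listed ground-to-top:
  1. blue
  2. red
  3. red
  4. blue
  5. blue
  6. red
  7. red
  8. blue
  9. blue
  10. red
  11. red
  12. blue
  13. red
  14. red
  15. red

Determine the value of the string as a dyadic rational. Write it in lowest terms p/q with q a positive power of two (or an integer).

1 of 15 · b · max L 0 · min R +∞ → 1
2 of 15 · br · max L 0 · min R 1 → 1/2
3 of 15 · brr · max L 0 · min R 1/2 → 1/4
4 of 15 · brrb · max L 1/4 · min R 1/2 → 3/8
5 of 15 · brrbb · max L 3/8 · min R 1/2 → 7/16
6 of 15 · brrbbr · max L 3/8 · min R 7/16 → 13/32
7 of 15 · brrbbrr · max L 3/8 · min R 13/32 → 25/64
8 of 15 · brrbbrrb · max L 25/64 · min R 13/32 → 51/128
9 of 15 · brrbbrrbb · max L 51/128 · min R 13/32 → 103/256
10 of 15 · brrbbrrbbr · max L 51/128 · min R 103/256 → 205/512
11 of 15 · brrbbrrbbrr · max L 51/128 · min R 205/512 → 409/1024
12 of 15 · brrbbrrbbrrb · max L 409/1024 · min R 205/512 → 819/2048
13 of 15 · brrbbrrbbrrbr · max L 409/1024 · min R 819/2048 → 1637/4096
14 of 15 · brrbbrrbbrrbrr · max L 409/1024 · min R 1637/4096 → 3273/8192
15 of 15 · brrbbrrbbrrbrrr · max L 409/1024 · min R 3273/8192 → 6545/16384

6545/16384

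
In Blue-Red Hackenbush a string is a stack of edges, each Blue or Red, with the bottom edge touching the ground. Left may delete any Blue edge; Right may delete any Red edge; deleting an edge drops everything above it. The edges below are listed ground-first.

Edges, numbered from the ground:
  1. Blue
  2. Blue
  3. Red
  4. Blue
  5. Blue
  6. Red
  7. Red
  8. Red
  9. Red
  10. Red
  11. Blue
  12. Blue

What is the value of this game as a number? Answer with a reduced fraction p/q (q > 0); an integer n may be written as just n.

edge 1 of 12 (Blue): { 0 | none } = 1
edge 2 of 12 (Blue): { 0,1 | none } = 2
edge 3 of 12 (Red): { 0,1 | 2 } = 3/2
edge 4 of 12 (Blue): { 0,1,3/2 | 2 } = 7/4
edge 5 of 12 (Blue): { 0,1,3/2,7/4 | 2 } = 15/8
edge 6 of 12 (Red): { 0,1,3/2,7/4 | 15/8,2 } = 29/16
edge 7 of 12 (Red): { 0,1,3/2,7/4 | 29/16,15/8,2 } = 57/32
edge 8 of 12 (Red): { 0,1,3/2,7/4 | 57/32,29/16,15/8,2 } = 113/64
edge 9 of 12 (Red): { 0,1,3/2,7/4 | 113/64,57/32,29/16,15/8,2 } = 225/128
edge 10 of 12 (Red): { 0,1,3/2,7/4 | 225/128,113/64,57/32,29/16,15/8,2 } = 449/256
edge 11 of 12 (Blue): { 0,1,3/2,7/4,449/256 | 225/128,113/64,57/32,29/16,15/8,2 } = 899/512
edge 12 of 12 (Blue): { 0,1,3/2,7/4,449/256,899/512 | 225/128,113/64,57/32,29/16,15/8,2 } = 1799/1024

1799/1024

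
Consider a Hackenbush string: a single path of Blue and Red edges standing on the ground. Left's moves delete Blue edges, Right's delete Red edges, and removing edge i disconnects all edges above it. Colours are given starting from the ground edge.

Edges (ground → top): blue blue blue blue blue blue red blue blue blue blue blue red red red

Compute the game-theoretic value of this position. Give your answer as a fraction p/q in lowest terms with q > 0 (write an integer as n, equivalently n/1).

3057/512

Prefix values for blue blue blue blue blue blue red blue blue blue blue blue red red red via {L|R} + simplicity:
step 1: add blue to get b; options L={ 0 } R={ — } -> 1
step 2: add blue to get bb; options L={ 0; 1 } R={ — } -> 2
step 3: add blue to get bbb; options L={ 0; 1; 2 } R={ — } -> 3
step 4: add blue to get bbbb; options L={ 0; 1; 2; 3 } R={ — } -> 4
step 5: add blue to get bbbbb; options L={ 0; 1; 2; 3; 4 } R={ — } -> 5
step 6: add blue to get bbbbbb; options L={ 0; 1; 2; 3; 4; 5 } R={ — } -> 6
step 7: add red to get bbbbbbr; options L={ 0; 1; 2; 3; 4; 5 } R={ 6 } -> 11/2
step 8: add blue to get bbbbbbrb; options L={ 0; 1; 2; 3; 4; 5; 11/2 } R={ 6 } -> 23/4
step 9: add blue to get bbbbbbrbb; options L={ 0; 1; 2; 3; 4; 5; 11/2; 23/4 } R={ 6 } -> 47/8
step 10: add blue to get bbbbbbrbbb; options L={ 0; 1; 2; 3; 4; 5; 11/2; 23/4; 47/8 } R={ 6 } -> 95/16
step 11: add blue to get bbbbbbrbbbb; options L={ 0; 1; 2; 3; 4; 5; 11/2; 23/4; 47/8; 95/16 } R={ 6 } -> 191/32
step 12: add blue to get bbbbbbrbbbbb; options L={ 0; 1; 2; 3; 4; 5; 11/2; 23/4; 47/8; 95/16; 191/32 } R={ 6 } -> 383/64
step 13: add red to get bbbbbbrbbbbbr; options L={ 0; 1; 2; 3; 4; 5; 11/2; 23/4; 47/8; 95/16; 191/32 } R={ 383/64; 6 } -> 765/128
step 14: add red to get bbbbbbrbbbbbrr; options L={ 0; 1; 2; 3; 4; 5; 11/2; 23/4; 47/8; 95/16; 191/32 } R={ 765/128; 383/64; 6 } -> 1529/256
step 15: add red to get bbbbbbrbbbbbrrr; options L={ 0; 1; 2; 3; 4; 5; 11/2; 23/4; 47/8; 95/16; 191/32 } R={ 1529/256; 765/128; 383/64; 6 } -> 3057/512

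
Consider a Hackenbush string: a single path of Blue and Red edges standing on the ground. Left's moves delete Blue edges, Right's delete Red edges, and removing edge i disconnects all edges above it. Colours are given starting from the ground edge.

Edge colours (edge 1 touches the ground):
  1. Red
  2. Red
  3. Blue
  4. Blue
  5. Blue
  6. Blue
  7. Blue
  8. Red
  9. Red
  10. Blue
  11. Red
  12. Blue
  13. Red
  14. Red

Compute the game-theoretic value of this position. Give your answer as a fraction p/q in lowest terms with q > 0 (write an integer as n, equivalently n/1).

Recurse on prefixes of the 14-edge string Red Red Blue Blue Blue Blue Blue Red Red Blue Red Blue Red Red:
R: Left { none }, Right { 0 } so simplest -1
RR: Left { none }, Right { -1; 0 } so simplest -2
RRB: Left { -2 }, Right { -1; 0 } so simplest -3/2
RRBB: Left { -2; -3/2 }, Right { -1; 0 } so simplest -5/4
RRBBB: Left { -2; -3/2; -5/4 }, Right { -1; 0 } so simplest -9/8
RRBBBB: Left { -2; -3/2; -5/4; -9/8 }, Right { -1; 0 } so simplest -17/16
RRBBBBB: Left { -2; -3/2; -5/4; -9/8; -17/16 }, Right { -1; 0 } so simplest -33/32
RRBBBBBR: Left { -2; -3/2; -5/4; -9/8; -17/16 }, Right { -33/32; -1; 0 } so simplest -67/64
RRBBBBBRR: Left { -2; -3/2; -5/4; -9/8; -17/16 }, Right { -67/64; -33/32; -1; 0 } so simplest -135/128
RRBBBBBRRB: Left { -2; -3/2; -5/4; -9/8; -17/16; -135/128 }, Right { -67/64; -33/32; -1; 0 } so simplest -269/256
RRBBBBBRRBR: Left { -2; -3/2; -5/4; -9/8; -17/16; -135/128 }, Right { -269/256; -67/64; -33/32; -1; 0 } so simplest -539/512
RRBBBBBRRBRB: Left { -2; -3/2; -5/4; -9/8; -17/16; -135/128; -539/512 }, Right { -269/256; -67/64; -33/32; -1; 0 } so simplest -1077/1024
RRBBBBBRRBRBR: Left { -2; -3/2; -5/4; -9/8; -17/16; -135/128; -539/512 }, Right { -1077/1024; -269/256; -67/64; -33/32; -1; 0 } so simplest -2155/2048
RRBBBBBRRBRBRR: Left { -2; -3/2; -5/4; -9/8; -17/16; -135/128; -539/512 }, Right { -2155/2048; -1077/1024; -269/256; -67/64; -33/32; -1; 0 } so simplest -4311/4096

-4311/4096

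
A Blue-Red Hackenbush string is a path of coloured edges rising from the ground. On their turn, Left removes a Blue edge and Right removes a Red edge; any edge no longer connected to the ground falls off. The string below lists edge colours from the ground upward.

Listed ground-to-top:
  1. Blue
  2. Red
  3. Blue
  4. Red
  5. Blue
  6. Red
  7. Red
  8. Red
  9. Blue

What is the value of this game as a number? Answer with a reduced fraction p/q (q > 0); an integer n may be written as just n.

163/256

edge 1 of 9 (Blue): { 0 | (no moves) } ⇒ 1
edge 2 of 9 (Red): { 0 | 1 } ⇒ 1/2
edge 3 of 9 (Blue): { 0 1/2 | 1 } ⇒ 3/4
edge 4 of 9 (Red): { 0 1/2 | 3/4 1 } ⇒ 5/8
edge 5 of 9 (Blue): { 0 1/2 5/8 | 3/4 1 } ⇒ 11/16
edge 6 of 9 (Red): { 0 1/2 5/8 | 11/16 3/4 1 } ⇒ 21/32
edge 7 of 9 (Red): { 0 1/2 5/8 | 21/32 11/16 3/4 1 } ⇒ 41/64
edge 8 of 9 (Red): { 0 1/2 5/8 | 41/64 21/32 11/16 3/4 1 } ⇒ 81/128
edge 9 of 9 (Blue): { 0 1/2 5/8 81/128 | 41/64 21/32 11/16 3/4 1 } ⇒ 163/256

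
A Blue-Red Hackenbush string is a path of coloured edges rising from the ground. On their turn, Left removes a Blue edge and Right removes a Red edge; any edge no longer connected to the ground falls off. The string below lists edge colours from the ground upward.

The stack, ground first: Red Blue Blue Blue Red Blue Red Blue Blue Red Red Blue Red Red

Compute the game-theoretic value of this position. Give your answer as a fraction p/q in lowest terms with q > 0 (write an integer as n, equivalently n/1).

-1335/8192

v(R) = { ∅ | 0 } → -1
v(RB) = { -1 | 0 } → -1/2
v(RBB) = { -1; -1/2 | 0 } → -1/4
v(RBBB) = { -1; -1/2; -1/4 | 0 } → -1/8
v(RBBBR) = { -1; -1/2; -1/4 | -1/8; 0 } → -3/16
v(RBBBRB) = { -1; -1/2; -1/4; -3/16 | -1/8; 0 } → -5/32
v(RBBBRBR) = { -1; -1/2; -1/4; -3/16 | -5/32; -1/8; 0 } → -11/64
v(RBBBRBRB) = { -1; -1/2; -1/4; -3/16; -11/64 | -5/32; -1/8; 0 } → -21/128
v(RBBBRBRBB) = { -1; -1/2; -1/4; -3/16; -11/64; -21/128 | -5/32; -1/8; 0 } → -41/256
v(RBBBRBRBBR) = { -1; -1/2; -1/4; -3/16; -11/64; -21/128 | -41/256; -5/32; -1/8; 0 } → -83/512
v(RBBBRBRBBRR) = { -1; -1/2; -1/4; -3/16; -11/64; -21/128 | -83/512; -41/256; -5/32; -1/8; 0 } → -167/1024
v(RBBBRBRBBRRB) = { -1; -1/2; -1/4; -3/16; -11/64; -21/128; -167/1024 | -83/512; -41/256; -5/32; -1/8; 0 } → -333/2048
v(RBBBRBRBBRRBR) = { -1; -1/2; -1/4; -3/16; -11/64; -21/128; -167/1024 | -333/2048; -83/512; -41/256; -5/32; -1/8; 0 } → -667/4096
v(RBBBRBRBBRRBRR) = { -1; -1/2; -1/4; -3/16; -11/64; -21/128; -167/1024 | -667/4096; -333/2048; -83/512; -41/256; -5/32; -1/8; 0 } → -1335/8192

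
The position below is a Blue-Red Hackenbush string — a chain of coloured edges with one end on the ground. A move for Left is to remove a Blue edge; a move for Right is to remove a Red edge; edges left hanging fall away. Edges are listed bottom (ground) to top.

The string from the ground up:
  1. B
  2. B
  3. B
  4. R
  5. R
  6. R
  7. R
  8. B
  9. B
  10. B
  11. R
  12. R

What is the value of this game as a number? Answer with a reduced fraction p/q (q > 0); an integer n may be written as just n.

Prefix values for B B B R R R R B B B R R via {L|R} + simplicity:
B: Left { 0 }, Right { (no moves) } → simplest 1
BB: Left { 0,1 }, Right { (no moves) } → simplest 2
BBB: Left { 0,1,2 }, Right { (no moves) } → simplest 3
BBBR: Left { 0,1,2 }, Right { 3 } → simplest 5/2
BBBRR: Left { 0,1,2 }, Right { 5/2,3 } → simplest 9/4
BBBRRR: Left { 0,1,2 }, Right { 9/4,5/2,3 } → simplest 17/8
BBBRRRR: Left { 0,1,2 }, Right { 17/8,9/4,5/2,3 } → simplest 33/16
BBBRRRRB: Left { 0,1,2,33/16 }, Right { 17/8,9/4,5/2,3 } → simplest 67/32
BBBRRRRBB: Left { 0,1,2,33/16,67/32 }, Right { 17/8,9/4,5/2,3 } → simplest 135/64
BBBRRRRBBB: Left { 0,1,2,33/16,67/32,135/64 }, Right { 17/8,9/4,5/2,3 } → simplest 271/128
BBBRRRRBBBR: Left { 0,1,2,33/16,67/32,135/64 }, Right { 271/128,17/8,9/4,5/2,3 } → simplest 541/256
BBBRRRRBBBRR: Left { 0,1,2,33/16,67/32,135/64 }, Right { 541/256,271/128,17/8,9/4,5/2,3 } → simplest 1081/512

1081/512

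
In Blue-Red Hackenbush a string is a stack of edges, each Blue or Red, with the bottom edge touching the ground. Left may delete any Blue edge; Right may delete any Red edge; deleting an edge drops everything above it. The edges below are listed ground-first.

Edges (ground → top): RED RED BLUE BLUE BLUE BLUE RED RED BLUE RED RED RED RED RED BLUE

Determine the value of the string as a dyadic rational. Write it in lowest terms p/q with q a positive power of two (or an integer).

-9085/8192

Build v(s[:k]) for k = 1..15, string s = RED RED BLUE BLUE BLUE BLUE RED RED BLUE RED RED RED RED RED BLUE.
v_1 [R]  L=[]  R=[0]  => -1
v_2 [RR]  L=[]  R=[-1, 0]  => -2
v_3 [RRB]  L=[-2]  R=[-1, 0]  => -3/2
v_4 [RRBB]  L=[-2, -3/2]  R=[-1, 0]  => -5/4
v_5 [RRBBB]  L=[-2, -3/2, -5/4]  R=[-1, 0]  => -9/8
v_6 [RRBBBB]  L=[-2, -3/2, -5/4, -9/8]  R=[-1, 0]  => -17/16
v_7 [RRBBBBR]  L=[-2, -3/2, -5/4, -9/8]  R=[-17/16, -1, 0]  => -35/32
v_8 [RRBBBBRR]  L=[-2, -3/2, -5/4, -9/8]  R=[-35/32, -17/16, -1, 0]  => -71/64
v_9 [RRBBBBRRB]  L=[-2, -3/2, -5/4, -9/8, -71/64]  R=[-35/32, -17/16, -1, 0]  => -141/128
v_10 [RRBBBBRRBR]  L=[-2, -3/2, -5/4, -9/8, -71/64]  R=[-141/128, -35/32, -17/16, -1, 0]  => -283/256
v_11 [RRBBBBRRBRR]  L=[-2, -3/2, -5/4, -9/8, -71/64]  R=[-283/256, -141/128, -35/32, -17/16, -1, 0]  => -567/512
v_12 [RRBBBBRRBRRR]  L=[-2, -3/2, -5/4, -9/8, -71/64]  R=[-567/512, -283/256, -141/128, -35/32, -17/16, -1, 0]  => -1135/1024
v_13 [RRBBBBRRBRRRR]  L=[-2, -3/2, -5/4, -9/8, -71/64]  R=[-1135/1024, -567/512, -283/256, -141/128, -35/32, -17/16, -1, 0]  => -2271/2048
v_14 [RRBBBBRRBRRRRR]  L=[-2, -3/2, -5/4, -9/8, -71/64]  R=[-2271/2048, -1135/1024, -567/512, -283/256, -141/128, -35/32, -17/16, -1, 0]  => -4543/4096
v_15 [RRBBBBRRBRRRRRB]  L=[-2, -3/2, -5/4, -9/8, -71/64, -4543/4096]  R=[-2271/2048, -1135/1024, -567/512, -283/256, -141/128, -35/32, -17/16, -1, 0]  => -9085/8192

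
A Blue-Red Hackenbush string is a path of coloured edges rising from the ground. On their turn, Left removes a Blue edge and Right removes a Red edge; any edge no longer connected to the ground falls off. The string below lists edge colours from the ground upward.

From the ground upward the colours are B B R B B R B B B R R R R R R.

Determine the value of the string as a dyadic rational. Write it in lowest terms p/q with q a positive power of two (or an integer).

Recurse on prefixes of the 15-edge string B B R B B R B B B R R R R R R:
B: Left { 0 }, Right { — } => simplest 1
BB: Left { 0,1 }, Right { — } => simplest 2
BBR: Left { 0,1 }, Right { 2 } => simplest 3/2
BBRB: Left { 0,1,3/2 }, Right { 2 } => simplest 7/4
BBRBB: Left { 0,1,3/2,7/4 }, Right { 2 } => simplest 15/8
BBRBBR: Left { 0,1,3/2,7/4 }, Right { 15/8,2 } => simplest 29/16
BBRBBRB: Left { 0,1,3/2,7/4,29/16 }, Right { 15/8,2 } => simplest 59/32
BBRBBRBB: Left { 0,1,3/2,7/4,29/16,59/32 }, Right { 15/8,2 } => simplest 119/64
BBRBBRBBB: Left { 0,1,3/2,7/4,29/16,59/32,119/64 }, Right { 15/8,2 } => simplest 239/128
BBRBBRBBBR: Left { 0,1,3/2,7/4,29/16,59/32,119/64 }, Right { 239/128,15/8,2 } => simplest 477/256
BBRBBRBBBRR: Left { 0,1,3/2,7/4,29/16,59/32,119/64 }, Right { 477/256,239/128,15/8,2 } => simplest 953/512
BBRBBRBBBRRR: Left { 0,1,3/2,7/4,29/16,59/32,119/64 }, Right { 953/512,477/256,239/128,15/8,2 } => simplest 1905/1024
BBRBBRBBBRRRR: Left { 0,1,3/2,7/4,29/16,59/32,119/64 }, Right { 1905/1024,953/512,477/256,239/128,15/8,2 } => simplest 3809/2048
BBRBBRBBBRRRRR: Left { 0,1,3/2,7/4,29/16,59/32,119/64 }, Right { 3809/2048,1905/1024,953/512,477/256,239/128,15/8,2 } => simplest 7617/4096
BBRBBRBBBRRRRRR: Left { 0,1,3/2,7/4,29/16,59/32,119/64 }, Right { 7617/4096,3809/2048,1905/1024,953/512,477/256,239/128,15/8,2 } => simplest 15233/8192

15233/8192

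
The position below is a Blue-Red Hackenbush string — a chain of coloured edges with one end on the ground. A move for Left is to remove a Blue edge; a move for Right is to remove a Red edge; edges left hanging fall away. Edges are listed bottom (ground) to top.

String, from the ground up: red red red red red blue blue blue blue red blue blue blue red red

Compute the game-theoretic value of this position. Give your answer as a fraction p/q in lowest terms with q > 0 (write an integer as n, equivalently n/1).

-4167/1024

1 of 15 · r · max L −∞ · min R 0 so -1
2 of 15 · rr · max L −∞ · min R -1 so -2
3 of 15 · rrr · max L −∞ · min R -2 so -3
4 of 15 · rrrr · max L −∞ · min R -3 so -4
5 of 15 · rrrrr · max L −∞ · min R -4 so -5
6 of 15 · rrrrrb · max L -5 · min R -4 so -9/2
7 of 15 · rrrrrbb · max L -9/2 · min R -4 so -17/4
8 of 15 · rrrrrbbb · max L -17/4 · min R -4 so -33/8
9 of 15 · rrrrrbbbb · max L -33/8 · min R -4 so -65/16
10 of 15 · rrrrrbbbbr · max L -33/8 · min R -65/16 so -131/32
11 of 15 · rrrrrbbbbrb · max L -131/32 · min R -65/16 so -261/64
12 of 15 · rrrrrbbbbrbb · max L -261/64 · min R -65/16 so -521/128
13 of 15 · rrrrrbbbbrbbb · max L -521/128 · min R -65/16 so -1041/256
14 of 15 · rrrrrbbbbrbbbr · max L -521/128 · min R -1041/256 so -2083/512
15 of 15 · rrrrrbbbbrbbbrr · max L -521/128 · min R -2083/512 so -4167/1024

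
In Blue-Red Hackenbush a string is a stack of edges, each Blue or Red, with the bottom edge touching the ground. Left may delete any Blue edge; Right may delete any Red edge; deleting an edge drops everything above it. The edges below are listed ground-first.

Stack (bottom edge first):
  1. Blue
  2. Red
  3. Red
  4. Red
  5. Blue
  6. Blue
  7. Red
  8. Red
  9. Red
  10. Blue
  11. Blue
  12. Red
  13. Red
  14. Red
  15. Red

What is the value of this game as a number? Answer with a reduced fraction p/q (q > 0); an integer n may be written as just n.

v_1 [B]  L=[0]  R=[∅]  → 1
v_2 [BR]  L=[0]  R=[1]  → 1/2
v_3 [BRR]  L=[0]  R=[1/2, 1]  → 1/4
v_4 [BRRR]  L=[0]  R=[1/4, 1/2, 1]  → 1/8
v_5 [BRRRB]  L=[0, 1/8]  R=[1/4, 1/2, 1]  → 3/16
v_6 [BRRRBB]  L=[0, 1/8, 3/16]  R=[1/4, 1/2, 1]  → 7/32
v_7 [BRRRBBR]  L=[0, 1/8, 3/16]  R=[7/32, 1/4, 1/2, 1]  → 13/64
v_8 [BRRRBBRR]  L=[0, 1/8, 3/16]  R=[13/64, 7/32, 1/4, 1/2, 1]  → 25/128
v_9 [BRRRBBRRR]  L=[0, 1/8, 3/16]  R=[25/128, 13/64, 7/32, 1/4, 1/2, 1]  → 49/256
v_10 [BRRRBBRRRB]  L=[0, 1/8, 3/16, 49/256]  R=[25/128, 13/64, 7/32, 1/4, 1/2, 1]  → 99/512
v_11 [BRRRBBRRRBB]  L=[0, 1/8, 3/16, 49/256, 99/512]  R=[25/128, 13/64, 7/32, 1/4, 1/2, 1]  → 199/1024
v_12 [BRRRBBRRRBBR]  L=[0, 1/8, 3/16, 49/256, 99/512]  R=[199/1024, 25/128, 13/64, 7/32, 1/4, 1/2, 1]  → 397/2048
v_13 [BRRRBBRRRBBRR]  L=[0, 1/8, 3/16, 49/256, 99/512]  R=[397/2048, 199/1024, 25/128, 13/64, 7/32, 1/4, 1/2, 1]  → 793/4096
v_14 [BRRRBBRRRBBRRR]  L=[0, 1/8, 3/16, 49/256, 99/512]  R=[793/4096, 397/2048, 199/1024, 25/128, 13/64, 7/32, 1/4, 1/2, 1]  → 1585/8192
v_15 [BRRRBBRRRBBRRRR]  L=[0, 1/8, 3/16, 49/256, 99/512]  R=[1585/8192, 793/4096, 397/2048, 199/1024, 25/128, 13/64, 7/32, 1/4, 1/2, 1]  → 3169/16384

3169/16384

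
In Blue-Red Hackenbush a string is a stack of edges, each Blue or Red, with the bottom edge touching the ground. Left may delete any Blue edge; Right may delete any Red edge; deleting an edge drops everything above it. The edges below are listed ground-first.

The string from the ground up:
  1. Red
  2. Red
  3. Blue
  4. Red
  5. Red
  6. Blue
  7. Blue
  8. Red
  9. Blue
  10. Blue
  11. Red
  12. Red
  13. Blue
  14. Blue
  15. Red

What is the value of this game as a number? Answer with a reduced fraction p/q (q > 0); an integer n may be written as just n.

-14643/8192

Build g(s[:k]) for k = 1..15, string s = Red Red Blue Red Red Blue Blue Red Blue Blue Red Red Blue Blue Red.
step 1: add Red to get R; options L={ — } R={ 0 } so -1
step 2: add Red to get RR; options L={ — } R={ -1; 0 } so -2
step 3: add Blue to get RRB; options L={ -2 } R={ -1; 0 } so -3/2
step 4: add Red to get RRBR; options L={ -2 } R={ -3/2; -1; 0 } so -7/4
step 5: add Red to get RRBRR; options L={ -2 } R={ -7/4; -3/2; -1; 0 } so -15/8
step 6: add Blue to get RRBRRB; options L={ -2; -15/8 } R={ -7/4; -3/2; -1; 0 } so -29/16
step 7: add Blue to get RRBRRBB; options L={ -2; -15/8; -29/16 } R={ -7/4; -3/2; -1; 0 } so -57/32
step 8: add Red to get RRBRRBBR; options L={ -2; -15/8; -29/16 } R={ -57/32; -7/4; -3/2; -1; 0 } so -115/64
step 9: add Blue to get RRBRRBBRB; options L={ -2; -15/8; -29/16; -115/64 } R={ -57/32; -7/4; -3/2; -1; 0 } so -229/128
step 10: add Blue to get RRBRRBBRBB; options L={ -2; -15/8; -29/16; -115/64; -229/128 } R={ -57/32; -7/4; -3/2; -1; 0 } so -457/256
step 11: add Red to get RRBRRBBRBBR; options L={ -2; -15/8; -29/16; -115/64; -229/128 } R={ -457/256; -57/32; -7/4; -3/2; -1; 0 } so -915/512
step 12: add Red to get RRBRRBBRBBRR; options L={ -2; -15/8; -29/16; -115/64; -229/128 } R={ -915/512; -457/256; -57/32; -7/4; -3/2; -1; 0 } so -1831/1024
step 13: add Blue to get RRBRRBBRBBRRB; options L={ -2; -15/8; -29/16; -115/64; -229/128; -1831/1024 } R={ -915/512; -457/256; -57/32; -7/4; -3/2; -1; 0 } so -3661/2048
step 14: add Blue to get RRBRRBBRBBRRBB; options L={ -2; -15/8; -29/16; -115/64; -229/128; -1831/1024; -3661/2048 } R={ -915/512; -457/256; -57/32; -7/4; -3/2; -1; 0 } so -7321/4096
step 15: add Red to get RRBRRBBRBBRRBBR; options L={ -2; -15/8; -29/16; -115/64; -229/128; -1831/1024; -3661/2048 } R={ -7321/4096; -915/512; -457/256; -57/32; -7/4; -3/2; -1; 0 } so -14643/8192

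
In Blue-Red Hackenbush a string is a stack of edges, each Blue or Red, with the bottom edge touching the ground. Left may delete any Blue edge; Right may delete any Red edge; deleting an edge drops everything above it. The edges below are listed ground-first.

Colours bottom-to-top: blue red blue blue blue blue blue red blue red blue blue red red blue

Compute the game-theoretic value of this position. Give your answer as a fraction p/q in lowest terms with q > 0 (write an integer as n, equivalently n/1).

Prefix values for blue red blue blue blue blue blue red blue red blue blue red red blue via {L|R} + simplicity:
1 of 15 · b · max L 0 · min R +∞ so 1
2 of 15 · br · max L 0 · min R 1 so 1/2
3 of 15 · brb · max L 1/2 · min R 1 so 3/4
4 of 15 · brbb · max L 3/4 · min R 1 so 7/8
5 of 15 · brbbb · max L 7/8 · min R 1 so 15/16
6 of 15 · brbbbb · max L 15/16 · min R 1 so 31/32
7 of 15 · brbbbbb · max L 31/32 · min R 1 so 63/64
8 of 15 · brbbbbbr · max L 31/32 · min R 63/64 so 125/128
9 of 15 · brbbbbbrb · max L 125/128 · min R 63/64 so 251/256
10 of 15 · brbbbbbrbr · max L 125/128 · min R 251/256 so 501/512
11 of 15 · brbbbbbrbrb · max L 501/512 · min R 251/256 so 1003/1024
12 of 15 · brbbbbbrbrbb · max L 1003/1024 · min R 251/256 so 2007/2048
13 of 15 · brbbbbbrbrbbr · max L 1003/1024 · min R 2007/2048 so 4013/4096
14 of 15 · brbbbbbrbrbbrr · max L 1003/1024 · min R 4013/4096 so 8025/8192
15 of 15 · brbbbbbrbrbbrrb · max L 8025/8192 · min R 4013/4096 so 16051/16384

16051/16384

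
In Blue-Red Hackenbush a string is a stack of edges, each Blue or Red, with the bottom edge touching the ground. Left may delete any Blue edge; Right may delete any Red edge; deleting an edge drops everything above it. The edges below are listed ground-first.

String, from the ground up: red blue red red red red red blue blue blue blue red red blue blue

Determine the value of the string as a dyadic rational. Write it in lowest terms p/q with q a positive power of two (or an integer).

-15897/16384

Prefix values for red blue red red red red red blue blue blue blue red red blue blue via {L|R} + simplicity:
val_1 [r]  L=[—]  R=[0]  gives -1
val_2 [rb]  L=[-1]  R=[0]  gives -1/2
val_3 [rbr]  L=[-1]  R=[-1/2, 0]  gives -3/4
val_4 [rbrr]  L=[-1]  R=[-3/4, -1/2, 0]  gives -7/8
val_5 [rbrrr]  L=[-1]  R=[-7/8, -3/4, -1/2, 0]  gives -15/16
val_6 [rbrrrr]  L=[-1]  R=[-15/16, -7/8, -3/4, -1/2, 0]  gives -31/32
val_7 [rbrrrrr]  L=[-1]  R=[-31/32, -15/16, -7/8, -3/4, -1/2, 0]  gives -63/64
val_8 [rbrrrrrb]  L=[-1, -63/64]  R=[-31/32, -15/16, -7/8, -3/4, -1/2, 0]  gives -125/128
val_9 [rbrrrrrbb]  L=[-1, -63/64, -125/128]  R=[-31/32, -15/16, -7/8, -3/4, -1/2, 0]  gives -249/256
val_10 [rbrrrrrbbb]  L=[-1, -63/64, -125/128, -249/256]  R=[-31/32, -15/16, -7/8, -3/4, -1/2, 0]  gives -497/512
val_11 [rbrrrrrbbbb]  L=[-1, -63/64, -125/128, -249/256, -497/512]  R=[-31/32, -15/16, -7/8, -3/4, -1/2, 0]  gives -993/1024
val_12 [rbrrrrrbbbbr]  L=[-1, -63/64, -125/128, -249/256, -497/512]  R=[-993/1024, -31/32, -15/16, -7/8, -3/4, -1/2, 0]  gives -1987/2048
val_13 [rbrrrrrbbbbrr]  L=[-1, -63/64, -125/128, -249/256, -497/512]  R=[-1987/2048, -993/1024, -31/32, -15/16, -7/8, -3/4, -1/2, 0]  gives -3975/4096
val_14 [rbrrrrrbbbbrrb]  L=[-1, -63/64, -125/128, -249/256, -497/512, -3975/4096]  R=[-1987/2048, -993/1024, -31/32, -15/16, -7/8, -3/4, -1/2, 0]  gives -7949/8192
val_15 [rbrrrrrbbbbrrbb]  L=[-1, -63/64, -125/128, -249/256, -497/512, -3975/4096, -7949/8192]  R=[-1987/2048, -993/1024, -31/32, -15/16, -7/8, -3/4, -1/2, 0]  gives -15897/16384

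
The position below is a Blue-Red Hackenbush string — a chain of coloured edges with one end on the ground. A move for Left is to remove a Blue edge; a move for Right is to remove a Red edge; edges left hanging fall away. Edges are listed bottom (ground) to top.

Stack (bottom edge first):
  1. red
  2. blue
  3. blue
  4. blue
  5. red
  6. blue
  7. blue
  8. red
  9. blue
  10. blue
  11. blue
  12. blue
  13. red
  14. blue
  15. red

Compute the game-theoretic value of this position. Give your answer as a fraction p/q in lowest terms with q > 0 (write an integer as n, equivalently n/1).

-2315/16384

Prefix values for red blue blue blue red blue blue red blue blue blue blue red blue red via {L|R} + simplicity:
1 of 15 · r · max L −∞ · min R 0 -> -1
2 of 15 · rb · max L -1 · min R 0 -> -1/2
3 of 15 · rbb · max L -1/2 · min R 0 -> -1/4
4 of 15 · rbbb · max L -1/4 · min R 0 -> -1/8
5 of 15 · rbbbr · max L -1/4 · min R -1/8 -> -3/16
6 of 15 · rbbbrb · max L -3/16 · min R -1/8 -> -5/32
7 of 15 · rbbbrbb · max L -5/32 · min R -1/8 -> -9/64
8 of 15 · rbbbrbbr · max L -5/32 · min R -9/64 -> -19/128
9 of 15 · rbbbrbbrb · max L -19/128 · min R -9/64 -> -37/256
10 of 15 · rbbbrbbrbb · max L -37/256 · min R -9/64 -> -73/512
11 of 15 · rbbbrbbrbbb · max L -73/512 · min R -9/64 -> -145/1024
12 of 15 · rbbbrbbrbbbb · max L -145/1024 · min R -9/64 -> -289/2048
13 of 15 · rbbbrbbrbbbbr · max L -145/1024 · min R -289/2048 -> -579/4096
14 of 15 · rbbbrbbrbbbbrb · max L -579/4096 · min R -289/2048 -> -1157/8192
15 of 15 · rbbbrbbrbbbbrbr · max L -579/4096 · min R -1157/8192 -> -2315/16384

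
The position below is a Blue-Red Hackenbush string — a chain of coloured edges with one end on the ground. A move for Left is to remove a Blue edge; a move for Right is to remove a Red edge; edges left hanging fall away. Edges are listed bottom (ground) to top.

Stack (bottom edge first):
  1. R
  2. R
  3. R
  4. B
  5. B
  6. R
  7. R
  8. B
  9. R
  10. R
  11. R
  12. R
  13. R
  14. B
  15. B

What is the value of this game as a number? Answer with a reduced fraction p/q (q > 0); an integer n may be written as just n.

-9977/4096

step 1: add R to get R; options L={ · } R={ 0 } gives -1
step 2: add R to get RR; options L={ · } R={ -1 0 } gives -2
step 3: add R to get RRR; options L={ · } R={ -2 -1 0 } gives -3
step 4: add B to get RRRB; options L={ -3 } R={ -2 -1 0 } gives -5/2
step 5: add B to get RRRBB; options L={ -3 -5/2 } R={ -2 -1 0 } gives -9/4
step 6: add R to get RRRBBR; options L={ -3 -5/2 } R={ -9/4 -2 -1 0 } gives -19/8
step 7: add R to get RRRBBRR; options L={ -3 -5/2 } R={ -19/8 -9/4 -2 -1 0 } gives -39/16
step 8: add B to get RRRBBRRB; options L={ -3 -5/2 -39/16 } R={ -19/8 -9/4 -2 -1 0 } gives -77/32
step 9: add R to get RRRBBRRBR; options L={ -3 -5/2 -39/16 } R={ -77/32 -19/8 -9/4 -2 -1 0 } gives -155/64
step 10: add R to get RRRBBRRBRR; options L={ -3 -5/2 -39/16 } R={ -155/64 -77/32 -19/8 -9/4 -2 -1 0 } gives -311/128
step 11: add R to get RRRBBRRBRRR; options L={ -3 -5/2 -39/16 } R={ -311/128 -155/64 -77/32 -19/8 -9/4 -2 -1 0 } gives -623/256
step 12: add R to get RRRBBRRBRRRR; options L={ -3 -5/2 -39/16 } R={ -623/256 -311/128 -155/64 -77/32 -19/8 -9/4 -2 -1 0 } gives -1247/512
step 13: add R to get RRRBBRRBRRRRR; options L={ -3 -5/2 -39/16 } R={ -1247/512 -623/256 -311/128 -155/64 -77/32 -19/8 -9/4 -2 -1 0 } gives -2495/1024
step 14: add B to get RRRBBRRBRRRRRB; options L={ -3 -5/2 -39/16 -2495/1024 } R={ -1247/512 -623/256 -311/128 -155/64 -77/32 -19/8 -9/4 -2 -1 0 } gives -4989/2048
step 15: add B to get RRRBBRRBRRRRRBB; options L={ -3 -5/2 -39/16 -2495/1024 -4989/2048 } R={ -1247/512 -623/256 -311/128 -155/64 -77/32 -19/8 -9/4 -2 -1 0 } gives -9977/4096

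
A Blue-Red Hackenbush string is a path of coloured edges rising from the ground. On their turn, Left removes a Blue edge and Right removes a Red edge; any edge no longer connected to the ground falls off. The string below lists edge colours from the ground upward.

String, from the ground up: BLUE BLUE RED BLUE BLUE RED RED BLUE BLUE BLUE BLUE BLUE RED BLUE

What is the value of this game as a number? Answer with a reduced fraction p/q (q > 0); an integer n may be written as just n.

Build G(s[:k]) for k = 1..14, string s = BLUE BLUE RED BLUE BLUE RED RED BLUE BLUE BLUE BLUE BLUE RED BLUE.
step 1: add BLUE to get B; options L={ 0 } R={  } — 1
step 2: add BLUE to get BB; options L={ 0,1 } R={  } — 2
step 3: add RED to get BBR; options L={ 0,1 } R={ 2 } — 3/2
step 4: add BLUE to get BBRB; options L={ 0,1,3/2 } R={ 2 } — 7/4
step 5: add BLUE to get BBRBB; options L={ 0,1,3/2,7/4 } R={ 2 } — 15/8
step 6: add RED to get BBRBBR; options L={ 0,1,3/2,7/4 } R={ 15/8,2 } — 29/16
step 7: add RED to get BBRBBRR; options L={ 0,1,3/2,7/4 } R={ 29/16,15/8,2 } — 57/32
step 8: add BLUE to get BBRBBRRB; options L={ 0,1,3/2,7/4,57/32 } R={ 29/16,15/8,2 } — 115/64
step 9: add BLUE to get BBRBBRRBB; options L={ 0,1,3/2,7/4,57/32,115/64 } R={ 29/16,15/8,2 } — 231/128
step 10: add BLUE to get BBRBBRRBBB; options L={ 0,1,3/2,7/4,57/32,115/64,231/128 } R={ 29/16,15/8,2 } — 463/256
step 11: add BLUE to get BBRBBRRBBBB; options L={ 0,1,3/2,7/4,57/32,115/64,231/128,463/256 } R={ 29/16,15/8,2 } — 927/512
step 12: add BLUE to get BBRBBRRBBBBB; options L={ 0,1,3/2,7/4,57/32,115/64,231/128,463/256,927/512 } R={ 29/16,15/8,2 } — 1855/1024
step 13: add RED to get BBRBBRRBBBBBR; options L={ 0,1,3/2,7/4,57/32,115/64,231/128,463/256,927/512 } R={ 1855/1024,29/16,15/8,2 } — 3709/2048
step 14: add BLUE to get BBRBBRRBBBBBRB; options L={ 0,1,3/2,7/4,57/32,115/64,231/128,463/256,927/512,3709/2048 } R={ 1855/1024,29/16,15/8,2 } — 7419/4096

7419/4096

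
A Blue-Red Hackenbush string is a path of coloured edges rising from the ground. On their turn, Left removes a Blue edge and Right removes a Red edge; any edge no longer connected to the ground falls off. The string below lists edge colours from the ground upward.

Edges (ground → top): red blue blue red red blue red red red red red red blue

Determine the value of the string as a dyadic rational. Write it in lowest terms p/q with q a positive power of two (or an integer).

1 of 13 · r · max L −∞ · min R 0 = -1
2 of 13 · rb · max L -1 · min R 0 = -1/2
3 of 13 · rbb · max L -1/2 · min R 0 = -1/4
4 of 13 · rbbr · max L -1/2 · min R -1/4 = -3/8
5 of 13 · rbbrr · max L -1/2 · min R -3/8 = -7/16
6 of 13 · rbbrrb · max L -7/16 · min R -3/8 = -13/32
7 of 13 · rbbrrbr · max L -7/16 · min R -13/32 = -27/64
8 of 13 · rbbrrbrr · max L -7/16 · min R -27/64 = -55/128
9 of 13 · rbbrrbrrr · max L -7/16 · min R -55/128 = -111/256
10 of 13 · rbbrrbrrrr · max L -7/16 · min R -111/256 = -223/512
11 of 13 · rbbrrbrrrrr · max L -7/16 · min R -223/512 = -447/1024
12 of 13 · rbbrrbrrrrrr · max L -7/16 · min R -447/1024 = -895/2048
13 of 13 · rbbrrbrrrrrrb · max L -895/2048 · min R -447/1024 = -1789/4096

-1789/4096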